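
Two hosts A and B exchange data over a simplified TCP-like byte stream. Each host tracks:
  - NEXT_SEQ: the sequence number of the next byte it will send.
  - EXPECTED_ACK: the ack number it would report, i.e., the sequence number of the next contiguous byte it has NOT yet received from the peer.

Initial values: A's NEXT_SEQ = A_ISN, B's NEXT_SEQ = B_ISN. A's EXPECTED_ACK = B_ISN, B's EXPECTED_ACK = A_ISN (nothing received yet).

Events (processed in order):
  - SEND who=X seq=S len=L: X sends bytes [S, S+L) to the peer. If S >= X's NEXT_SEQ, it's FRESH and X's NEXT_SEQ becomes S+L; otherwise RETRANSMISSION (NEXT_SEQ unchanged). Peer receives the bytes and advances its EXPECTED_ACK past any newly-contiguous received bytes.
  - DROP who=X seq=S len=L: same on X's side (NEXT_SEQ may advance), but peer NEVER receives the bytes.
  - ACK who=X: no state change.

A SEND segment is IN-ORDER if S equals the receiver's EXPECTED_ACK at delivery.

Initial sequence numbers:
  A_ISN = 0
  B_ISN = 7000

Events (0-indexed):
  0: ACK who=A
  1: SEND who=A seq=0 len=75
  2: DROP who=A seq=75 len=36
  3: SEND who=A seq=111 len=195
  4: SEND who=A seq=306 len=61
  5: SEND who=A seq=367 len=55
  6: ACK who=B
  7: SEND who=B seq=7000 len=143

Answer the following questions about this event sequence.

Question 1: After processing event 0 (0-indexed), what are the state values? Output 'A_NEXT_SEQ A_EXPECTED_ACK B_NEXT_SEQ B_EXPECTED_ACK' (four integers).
After event 0: A_seq=0 A_ack=7000 B_seq=7000 B_ack=0

0 7000 7000 0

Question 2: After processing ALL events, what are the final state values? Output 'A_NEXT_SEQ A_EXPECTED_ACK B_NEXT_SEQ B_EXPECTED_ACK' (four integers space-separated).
After event 0: A_seq=0 A_ack=7000 B_seq=7000 B_ack=0
After event 1: A_seq=75 A_ack=7000 B_seq=7000 B_ack=75
After event 2: A_seq=111 A_ack=7000 B_seq=7000 B_ack=75
After event 3: A_seq=306 A_ack=7000 B_seq=7000 B_ack=75
After event 4: A_seq=367 A_ack=7000 B_seq=7000 B_ack=75
After event 5: A_seq=422 A_ack=7000 B_seq=7000 B_ack=75
After event 6: A_seq=422 A_ack=7000 B_seq=7000 B_ack=75
After event 7: A_seq=422 A_ack=7143 B_seq=7143 B_ack=75

Answer: 422 7143 7143 75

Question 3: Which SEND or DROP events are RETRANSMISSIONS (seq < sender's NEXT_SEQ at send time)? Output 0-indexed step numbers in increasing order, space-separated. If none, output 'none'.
Step 1: SEND seq=0 -> fresh
Step 2: DROP seq=75 -> fresh
Step 3: SEND seq=111 -> fresh
Step 4: SEND seq=306 -> fresh
Step 5: SEND seq=367 -> fresh
Step 7: SEND seq=7000 -> fresh

Answer: none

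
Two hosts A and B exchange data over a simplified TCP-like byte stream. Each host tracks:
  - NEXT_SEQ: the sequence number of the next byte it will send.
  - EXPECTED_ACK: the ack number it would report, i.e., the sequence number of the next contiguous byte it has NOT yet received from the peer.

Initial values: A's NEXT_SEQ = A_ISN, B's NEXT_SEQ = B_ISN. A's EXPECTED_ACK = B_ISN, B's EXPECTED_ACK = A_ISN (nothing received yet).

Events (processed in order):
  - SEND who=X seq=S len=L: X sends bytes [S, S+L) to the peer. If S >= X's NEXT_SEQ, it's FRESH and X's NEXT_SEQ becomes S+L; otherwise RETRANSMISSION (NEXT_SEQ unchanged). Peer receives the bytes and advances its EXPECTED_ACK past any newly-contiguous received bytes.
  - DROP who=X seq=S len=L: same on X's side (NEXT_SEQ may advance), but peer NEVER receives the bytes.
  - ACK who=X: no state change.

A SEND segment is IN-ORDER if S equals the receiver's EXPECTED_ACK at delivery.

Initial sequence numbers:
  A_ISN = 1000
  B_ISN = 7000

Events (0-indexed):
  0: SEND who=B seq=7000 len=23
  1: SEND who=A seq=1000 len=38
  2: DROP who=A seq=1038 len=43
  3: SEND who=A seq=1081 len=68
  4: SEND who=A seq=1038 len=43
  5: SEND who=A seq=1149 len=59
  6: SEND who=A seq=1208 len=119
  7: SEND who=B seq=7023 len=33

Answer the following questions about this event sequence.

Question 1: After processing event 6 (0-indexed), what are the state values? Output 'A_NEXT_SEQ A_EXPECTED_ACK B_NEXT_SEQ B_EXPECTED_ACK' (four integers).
After event 0: A_seq=1000 A_ack=7023 B_seq=7023 B_ack=1000
After event 1: A_seq=1038 A_ack=7023 B_seq=7023 B_ack=1038
After event 2: A_seq=1081 A_ack=7023 B_seq=7023 B_ack=1038
After event 3: A_seq=1149 A_ack=7023 B_seq=7023 B_ack=1038
After event 4: A_seq=1149 A_ack=7023 B_seq=7023 B_ack=1149
After event 5: A_seq=1208 A_ack=7023 B_seq=7023 B_ack=1208
After event 6: A_seq=1327 A_ack=7023 B_seq=7023 B_ack=1327

1327 7023 7023 1327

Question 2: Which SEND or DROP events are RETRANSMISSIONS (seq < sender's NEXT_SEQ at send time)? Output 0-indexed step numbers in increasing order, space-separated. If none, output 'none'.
Step 0: SEND seq=7000 -> fresh
Step 1: SEND seq=1000 -> fresh
Step 2: DROP seq=1038 -> fresh
Step 3: SEND seq=1081 -> fresh
Step 4: SEND seq=1038 -> retransmit
Step 5: SEND seq=1149 -> fresh
Step 6: SEND seq=1208 -> fresh
Step 7: SEND seq=7023 -> fresh

Answer: 4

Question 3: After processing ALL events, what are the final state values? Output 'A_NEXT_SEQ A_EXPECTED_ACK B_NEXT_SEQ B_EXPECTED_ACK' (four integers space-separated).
Answer: 1327 7056 7056 1327

Derivation:
After event 0: A_seq=1000 A_ack=7023 B_seq=7023 B_ack=1000
After event 1: A_seq=1038 A_ack=7023 B_seq=7023 B_ack=1038
After event 2: A_seq=1081 A_ack=7023 B_seq=7023 B_ack=1038
After event 3: A_seq=1149 A_ack=7023 B_seq=7023 B_ack=1038
After event 4: A_seq=1149 A_ack=7023 B_seq=7023 B_ack=1149
After event 5: A_seq=1208 A_ack=7023 B_seq=7023 B_ack=1208
After event 6: A_seq=1327 A_ack=7023 B_seq=7023 B_ack=1327
After event 7: A_seq=1327 A_ack=7056 B_seq=7056 B_ack=1327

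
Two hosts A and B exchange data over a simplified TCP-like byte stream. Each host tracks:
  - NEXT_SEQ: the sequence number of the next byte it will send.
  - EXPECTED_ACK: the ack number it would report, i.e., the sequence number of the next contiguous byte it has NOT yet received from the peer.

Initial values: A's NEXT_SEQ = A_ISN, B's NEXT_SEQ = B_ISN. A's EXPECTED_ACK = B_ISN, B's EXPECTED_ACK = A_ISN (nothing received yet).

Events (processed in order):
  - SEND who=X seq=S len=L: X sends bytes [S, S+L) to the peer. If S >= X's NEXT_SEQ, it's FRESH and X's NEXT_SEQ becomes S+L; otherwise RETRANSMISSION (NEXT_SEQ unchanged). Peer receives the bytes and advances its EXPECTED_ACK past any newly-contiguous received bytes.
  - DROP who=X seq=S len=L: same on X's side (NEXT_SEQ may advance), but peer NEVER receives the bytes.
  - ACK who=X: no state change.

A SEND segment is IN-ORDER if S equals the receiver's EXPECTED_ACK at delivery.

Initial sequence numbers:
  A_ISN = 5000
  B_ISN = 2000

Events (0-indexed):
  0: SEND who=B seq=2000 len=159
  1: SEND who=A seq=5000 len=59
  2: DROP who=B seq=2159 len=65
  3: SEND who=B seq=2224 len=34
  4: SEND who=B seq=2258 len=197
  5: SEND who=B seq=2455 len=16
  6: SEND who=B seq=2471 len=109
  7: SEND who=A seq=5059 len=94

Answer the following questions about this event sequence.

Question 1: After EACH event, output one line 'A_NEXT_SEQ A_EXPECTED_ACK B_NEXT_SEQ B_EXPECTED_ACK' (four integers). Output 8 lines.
5000 2159 2159 5000
5059 2159 2159 5059
5059 2159 2224 5059
5059 2159 2258 5059
5059 2159 2455 5059
5059 2159 2471 5059
5059 2159 2580 5059
5153 2159 2580 5153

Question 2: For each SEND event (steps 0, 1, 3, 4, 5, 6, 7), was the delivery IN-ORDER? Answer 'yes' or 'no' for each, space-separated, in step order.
Answer: yes yes no no no no yes

Derivation:
Step 0: SEND seq=2000 -> in-order
Step 1: SEND seq=5000 -> in-order
Step 3: SEND seq=2224 -> out-of-order
Step 4: SEND seq=2258 -> out-of-order
Step 5: SEND seq=2455 -> out-of-order
Step 6: SEND seq=2471 -> out-of-order
Step 7: SEND seq=5059 -> in-order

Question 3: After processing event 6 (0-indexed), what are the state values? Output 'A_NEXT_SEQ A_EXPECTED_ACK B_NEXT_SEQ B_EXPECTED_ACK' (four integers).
After event 0: A_seq=5000 A_ack=2159 B_seq=2159 B_ack=5000
After event 1: A_seq=5059 A_ack=2159 B_seq=2159 B_ack=5059
After event 2: A_seq=5059 A_ack=2159 B_seq=2224 B_ack=5059
After event 3: A_seq=5059 A_ack=2159 B_seq=2258 B_ack=5059
After event 4: A_seq=5059 A_ack=2159 B_seq=2455 B_ack=5059
After event 5: A_seq=5059 A_ack=2159 B_seq=2471 B_ack=5059
After event 6: A_seq=5059 A_ack=2159 B_seq=2580 B_ack=5059

5059 2159 2580 5059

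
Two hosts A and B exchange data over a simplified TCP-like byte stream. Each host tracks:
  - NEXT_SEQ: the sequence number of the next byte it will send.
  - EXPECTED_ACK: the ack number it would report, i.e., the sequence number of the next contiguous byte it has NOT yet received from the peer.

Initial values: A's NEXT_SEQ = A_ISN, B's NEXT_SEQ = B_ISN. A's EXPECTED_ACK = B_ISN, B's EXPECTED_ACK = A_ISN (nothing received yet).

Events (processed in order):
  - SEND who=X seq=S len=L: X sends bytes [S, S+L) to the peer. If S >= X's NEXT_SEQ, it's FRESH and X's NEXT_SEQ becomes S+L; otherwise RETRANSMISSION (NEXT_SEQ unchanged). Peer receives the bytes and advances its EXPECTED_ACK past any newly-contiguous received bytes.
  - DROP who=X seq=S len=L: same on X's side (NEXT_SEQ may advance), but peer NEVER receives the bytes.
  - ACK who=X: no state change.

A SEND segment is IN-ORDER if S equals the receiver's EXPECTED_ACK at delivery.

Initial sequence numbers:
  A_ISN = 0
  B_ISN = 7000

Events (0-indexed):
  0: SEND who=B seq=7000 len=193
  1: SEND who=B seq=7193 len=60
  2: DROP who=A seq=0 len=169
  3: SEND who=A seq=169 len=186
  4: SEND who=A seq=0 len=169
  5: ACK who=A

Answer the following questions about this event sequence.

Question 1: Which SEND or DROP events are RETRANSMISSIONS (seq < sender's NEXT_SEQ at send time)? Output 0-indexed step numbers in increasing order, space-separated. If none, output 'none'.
Step 0: SEND seq=7000 -> fresh
Step 1: SEND seq=7193 -> fresh
Step 2: DROP seq=0 -> fresh
Step 3: SEND seq=169 -> fresh
Step 4: SEND seq=0 -> retransmit

Answer: 4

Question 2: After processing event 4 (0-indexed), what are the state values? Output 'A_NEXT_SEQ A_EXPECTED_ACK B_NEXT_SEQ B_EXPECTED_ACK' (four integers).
After event 0: A_seq=0 A_ack=7193 B_seq=7193 B_ack=0
After event 1: A_seq=0 A_ack=7253 B_seq=7253 B_ack=0
After event 2: A_seq=169 A_ack=7253 B_seq=7253 B_ack=0
After event 3: A_seq=355 A_ack=7253 B_seq=7253 B_ack=0
After event 4: A_seq=355 A_ack=7253 B_seq=7253 B_ack=355

355 7253 7253 355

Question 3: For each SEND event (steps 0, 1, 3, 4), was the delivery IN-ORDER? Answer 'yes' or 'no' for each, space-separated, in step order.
Answer: yes yes no yes

Derivation:
Step 0: SEND seq=7000 -> in-order
Step 1: SEND seq=7193 -> in-order
Step 3: SEND seq=169 -> out-of-order
Step 4: SEND seq=0 -> in-order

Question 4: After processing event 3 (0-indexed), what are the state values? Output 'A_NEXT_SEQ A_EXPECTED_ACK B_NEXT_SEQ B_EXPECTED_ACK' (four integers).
After event 0: A_seq=0 A_ack=7193 B_seq=7193 B_ack=0
After event 1: A_seq=0 A_ack=7253 B_seq=7253 B_ack=0
After event 2: A_seq=169 A_ack=7253 B_seq=7253 B_ack=0
After event 3: A_seq=355 A_ack=7253 B_seq=7253 B_ack=0

355 7253 7253 0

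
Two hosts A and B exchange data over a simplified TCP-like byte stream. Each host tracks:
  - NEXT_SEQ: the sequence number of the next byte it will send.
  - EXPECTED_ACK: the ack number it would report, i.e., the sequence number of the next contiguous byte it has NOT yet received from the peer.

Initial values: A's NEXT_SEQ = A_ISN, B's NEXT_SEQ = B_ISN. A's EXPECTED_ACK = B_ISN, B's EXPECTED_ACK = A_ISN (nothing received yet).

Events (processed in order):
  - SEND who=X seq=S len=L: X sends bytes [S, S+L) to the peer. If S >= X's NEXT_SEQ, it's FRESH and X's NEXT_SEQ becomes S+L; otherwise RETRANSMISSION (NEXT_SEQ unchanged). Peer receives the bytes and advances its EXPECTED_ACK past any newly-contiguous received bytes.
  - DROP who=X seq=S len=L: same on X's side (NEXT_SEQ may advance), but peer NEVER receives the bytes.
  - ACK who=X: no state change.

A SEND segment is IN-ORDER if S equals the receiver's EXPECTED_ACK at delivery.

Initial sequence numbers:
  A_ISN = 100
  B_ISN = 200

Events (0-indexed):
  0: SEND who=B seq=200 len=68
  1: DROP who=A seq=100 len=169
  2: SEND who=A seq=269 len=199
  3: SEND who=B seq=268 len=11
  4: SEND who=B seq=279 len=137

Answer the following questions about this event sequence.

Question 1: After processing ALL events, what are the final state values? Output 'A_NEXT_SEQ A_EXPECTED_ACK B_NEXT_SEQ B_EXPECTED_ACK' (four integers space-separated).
Answer: 468 416 416 100

Derivation:
After event 0: A_seq=100 A_ack=268 B_seq=268 B_ack=100
After event 1: A_seq=269 A_ack=268 B_seq=268 B_ack=100
After event 2: A_seq=468 A_ack=268 B_seq=268 B_ack=100
After event 3: A_seq=468 A_ack=279 B_seq=279 B_ack=100
After event 4: A_seq=468 A_ack=416 B_seq=416 B_ack=100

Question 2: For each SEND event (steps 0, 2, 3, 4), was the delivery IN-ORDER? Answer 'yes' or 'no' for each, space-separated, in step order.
Answer: yes no yes yes

Derivation:
Step 0: SEND seq=200 -> in-order
Step 2: SEND seq=269 -> out-of-order
Step 3: SEND seq=268 -> in-order
Step 4: SEND seq=279 -> in-order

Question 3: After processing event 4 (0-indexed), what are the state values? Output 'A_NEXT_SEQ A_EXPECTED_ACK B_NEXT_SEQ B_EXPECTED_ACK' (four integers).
After event 0: A_seq=100 A_ack=268 B_seq=268 B_ack=100
After event 1: A_seq=269 A_ack=268 B_seq=268 B_ack=100
After event 2: A_seq=468 A_ack=268 B_seq=268 B_ack=100
After event 3: A_seq=468 A_ack=279 B_seq=279 B_ack=100
After event 4: A_seq=468 A_ack=416 B_seq=416 B_ack=100

468 416 416 100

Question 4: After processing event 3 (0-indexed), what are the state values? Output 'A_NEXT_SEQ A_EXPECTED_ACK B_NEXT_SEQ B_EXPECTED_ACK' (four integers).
After event 0: A_seq=100 A_ack=268 B_seq=268 B_ack=100
After event 1: A_seq=269 A_ack=268 B_seq=268 B_ack=100
After event 2: A_seq=468 A_ack=268 B_seq=268 B_ack=100
After event 3: A_seq=468 A_ack=279 B_seq=279 B_ack=100

468 279 279 100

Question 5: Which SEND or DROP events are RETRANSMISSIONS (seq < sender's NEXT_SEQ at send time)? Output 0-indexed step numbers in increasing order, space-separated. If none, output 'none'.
Step 0: SEND seq=200 -> fresh
Step 1: DROP seq=100 -> fresh
Step 2: SEND seq=269 -> fresh
Step 3: SEND seq=268 -> fresh
Step 4: SEND seq=279 -> fresh

Answer: none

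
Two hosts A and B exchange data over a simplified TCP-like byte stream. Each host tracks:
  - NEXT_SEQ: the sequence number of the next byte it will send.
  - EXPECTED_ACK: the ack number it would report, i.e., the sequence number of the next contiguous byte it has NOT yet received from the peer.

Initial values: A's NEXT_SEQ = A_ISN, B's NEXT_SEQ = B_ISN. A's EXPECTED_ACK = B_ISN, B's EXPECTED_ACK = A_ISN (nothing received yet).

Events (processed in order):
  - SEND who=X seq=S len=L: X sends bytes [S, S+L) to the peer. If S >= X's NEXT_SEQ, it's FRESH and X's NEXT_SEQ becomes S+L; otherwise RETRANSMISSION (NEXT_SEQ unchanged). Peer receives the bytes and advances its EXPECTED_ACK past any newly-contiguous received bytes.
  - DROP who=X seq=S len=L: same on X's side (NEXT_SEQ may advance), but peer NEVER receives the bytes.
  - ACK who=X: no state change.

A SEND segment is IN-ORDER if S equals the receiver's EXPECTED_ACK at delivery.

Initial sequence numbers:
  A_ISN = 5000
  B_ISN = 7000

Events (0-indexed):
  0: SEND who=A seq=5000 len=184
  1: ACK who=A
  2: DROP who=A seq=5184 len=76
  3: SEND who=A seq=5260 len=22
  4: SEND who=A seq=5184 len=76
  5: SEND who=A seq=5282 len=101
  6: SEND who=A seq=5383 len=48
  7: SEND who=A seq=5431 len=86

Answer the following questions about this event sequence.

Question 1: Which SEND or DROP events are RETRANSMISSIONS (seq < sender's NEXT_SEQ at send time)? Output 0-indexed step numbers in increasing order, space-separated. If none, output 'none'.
Step 0: SEND seq=5000 -> fresh
Step 2: DROP seq=5184 -> fresh
Step 3: SEND seq=5260 -> fresh
Step 4: SEND seq=5184 -> retransmit
Step 5: SEND seq=5282 -> fresh
Step 6: SEND seq=5383 -> fresh
Step 7: SEND seq=5431 -> fresh

Answer: 4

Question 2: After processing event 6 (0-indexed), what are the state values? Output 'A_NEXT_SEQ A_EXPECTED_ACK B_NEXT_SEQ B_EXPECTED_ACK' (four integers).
After event 0: A_seq=5184 A_ack=7000 B_seq=7000 B_ack=5184
After event 1: A_seq=5184 A_ack=7000 B_seq=7000 B_ack=5184
After event 2: A_seq=5260 A_ack=7000 B_seq=7000 B_ack=5184
After event 3: A_seq=5282 A_ack=7000 B_seq=7000 B_ack=5184
After event 4: A_seq=5282 A_ack=7000 B_seq=7000 B_ack=5282
After event 5: A_seq=5383 A_ack=7000 B_seq=7000 B_ack=5383
After event 6: A_seq=5431 A_ack=7000 B_seq=7000 B_ack=5431

5431 7000 7000 5431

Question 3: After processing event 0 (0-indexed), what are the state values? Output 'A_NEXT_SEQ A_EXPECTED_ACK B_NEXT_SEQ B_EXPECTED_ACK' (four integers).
After event 0: A_seq=5184 A_ack=7000 B_seq=7000 B_ack=5184

5184 7000 7000 5184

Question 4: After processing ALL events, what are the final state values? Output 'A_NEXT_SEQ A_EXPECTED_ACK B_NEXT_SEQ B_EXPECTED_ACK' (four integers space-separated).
Answer: 5517 7000 7000 5517

Derivation:
After event 0: A_seq=5184 A_ack=7000 B_seq=7000 B_ack=5184
After event 1: A_seq=5184 A_ack=7000 B_seq=7000 B_ack=5184
After event 2: A_seq=5260 A_ack=7000 B_seq=7000 B_ack=5184
After event 3: A_seq=5282 A_ack=7000 B_seq=7000 B_ack=5184
After event 4: A_seq=5282 A_ack=7000 B_seq=7000 B_ack=5282
After event 5: A_seq=5383 A_ack=7000 B_seq=7000 B_ack=5383
After event 6: A_seq=5431 A_ack=7000 B_seq=7000 B_ack=5431
After event 7: A_seq=5517 A_ack=7000 B_seq=7000 B_ack=5517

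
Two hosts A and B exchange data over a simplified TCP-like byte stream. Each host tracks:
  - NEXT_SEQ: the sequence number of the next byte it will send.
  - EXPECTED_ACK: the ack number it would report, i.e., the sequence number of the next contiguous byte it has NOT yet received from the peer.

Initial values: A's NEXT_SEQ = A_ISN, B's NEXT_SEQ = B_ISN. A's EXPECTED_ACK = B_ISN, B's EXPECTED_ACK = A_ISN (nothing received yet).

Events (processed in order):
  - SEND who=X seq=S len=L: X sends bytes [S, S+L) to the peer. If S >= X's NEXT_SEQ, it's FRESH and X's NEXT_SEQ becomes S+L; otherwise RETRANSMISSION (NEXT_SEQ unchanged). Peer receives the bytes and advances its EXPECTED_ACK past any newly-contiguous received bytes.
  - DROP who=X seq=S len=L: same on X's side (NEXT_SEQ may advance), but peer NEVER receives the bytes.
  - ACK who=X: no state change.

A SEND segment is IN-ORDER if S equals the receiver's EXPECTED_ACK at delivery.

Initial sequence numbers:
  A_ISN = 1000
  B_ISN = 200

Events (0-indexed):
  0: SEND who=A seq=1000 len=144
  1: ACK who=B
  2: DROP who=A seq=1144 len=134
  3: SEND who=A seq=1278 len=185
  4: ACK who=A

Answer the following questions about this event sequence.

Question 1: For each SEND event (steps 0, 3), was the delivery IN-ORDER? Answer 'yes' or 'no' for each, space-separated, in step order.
Answer: yes no

Derivation:
Step 0: SEND seq=1000 -> in-order
Step 3: SEND seq=1278 -> out-of-order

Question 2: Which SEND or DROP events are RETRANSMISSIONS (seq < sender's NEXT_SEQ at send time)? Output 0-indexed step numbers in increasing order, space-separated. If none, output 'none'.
Step 0: SEND seq=1000 -> fresh
Step 2: DROP seq=1144 -> fresh
Step 3: SEND seq=1278 -> fresh

Answer: none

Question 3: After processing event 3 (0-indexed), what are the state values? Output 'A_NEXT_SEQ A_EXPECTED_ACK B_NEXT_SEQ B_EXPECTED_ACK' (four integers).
After event 0: A_seq=1144 A_ack=200 B_seq=200 B_ack=1144
After event 1: A_seq=1144 A_ack=200 B_seq=200 B_ack=1144
After event 2: A_seq=1278 A_ack=200 B_seq=200 B_ack=1144
After event 3: A_seq=1463 A_ack=200 B_seq=200 B_ack=1144

1463 200 200 1144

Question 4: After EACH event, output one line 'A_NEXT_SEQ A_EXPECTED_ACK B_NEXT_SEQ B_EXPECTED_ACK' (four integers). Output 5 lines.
1144 200 200 1144
1144 200 200 1144
1278 200 200 1144
1463 200 200 1144
1463 200 200 1144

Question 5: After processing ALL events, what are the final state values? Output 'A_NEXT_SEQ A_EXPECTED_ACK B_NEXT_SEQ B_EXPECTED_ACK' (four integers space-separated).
After event 0: A_seq=1144 A_ack=200 B_seq=200 B_ack=1144
After event 1: A_seq=1144 A_ack=200 B_seq=200 B_ack=1144
After event 2: A_seq=1278 A_ack=200 B_seq=200 B_ack=1144
After event 3: A_seq=1463 A_ack=200 B_seq=200 B_ack=1144
After event 4: A_seq=1463 A_ack=200 B_seq=200 B_ack=1144

Answer: 1463 200 200 1144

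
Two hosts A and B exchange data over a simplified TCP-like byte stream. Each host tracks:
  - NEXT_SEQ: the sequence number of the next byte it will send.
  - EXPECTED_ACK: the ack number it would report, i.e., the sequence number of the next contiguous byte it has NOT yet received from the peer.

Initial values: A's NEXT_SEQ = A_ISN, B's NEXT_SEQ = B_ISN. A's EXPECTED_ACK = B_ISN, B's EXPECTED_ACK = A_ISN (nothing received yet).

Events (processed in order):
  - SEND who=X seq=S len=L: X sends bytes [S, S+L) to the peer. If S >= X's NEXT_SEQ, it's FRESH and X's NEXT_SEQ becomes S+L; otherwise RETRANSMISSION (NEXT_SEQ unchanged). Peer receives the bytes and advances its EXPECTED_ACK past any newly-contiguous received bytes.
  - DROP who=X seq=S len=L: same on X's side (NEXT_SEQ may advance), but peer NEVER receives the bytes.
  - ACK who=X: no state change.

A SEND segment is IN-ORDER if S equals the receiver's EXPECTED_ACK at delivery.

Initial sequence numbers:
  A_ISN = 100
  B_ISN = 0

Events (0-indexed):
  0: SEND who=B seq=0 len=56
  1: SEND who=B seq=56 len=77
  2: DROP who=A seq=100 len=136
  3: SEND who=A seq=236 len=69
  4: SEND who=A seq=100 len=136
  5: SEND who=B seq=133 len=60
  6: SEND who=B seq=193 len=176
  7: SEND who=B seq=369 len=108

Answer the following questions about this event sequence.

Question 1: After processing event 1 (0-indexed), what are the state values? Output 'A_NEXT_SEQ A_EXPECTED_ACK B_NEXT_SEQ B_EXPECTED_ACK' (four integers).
After event 0: A_seq=100 A_ack=56 B_seq=56 B_ack=100
After event 1: A_seq=100 A_ack=133 B_seq=133 B_ack=100

100 133 133 100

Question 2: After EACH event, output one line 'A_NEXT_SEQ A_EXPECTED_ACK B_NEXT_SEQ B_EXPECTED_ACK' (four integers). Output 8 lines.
100 56 56 100
100 133 133 100
236 133 133 100
305 133 133 100
305 133 133 305
305 193 193 305
305 369 369 305
305 477 477 305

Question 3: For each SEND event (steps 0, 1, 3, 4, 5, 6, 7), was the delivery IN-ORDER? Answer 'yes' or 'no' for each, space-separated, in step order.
Answer: yes yes no yes yes yes yes

Derivation:
Step 0: SEND seq=0 -> in-order
Step 1: SEND seq=56 -> in-order
Step 3: SEND seq=236 -> out-of-order
Step 4: SEND seq=100 -> in-order
Step 5: SEND seq=133 -> in-order
Step 6: SEND seq=193 -> in-order
Step 7: SEND seq=369 -> in-order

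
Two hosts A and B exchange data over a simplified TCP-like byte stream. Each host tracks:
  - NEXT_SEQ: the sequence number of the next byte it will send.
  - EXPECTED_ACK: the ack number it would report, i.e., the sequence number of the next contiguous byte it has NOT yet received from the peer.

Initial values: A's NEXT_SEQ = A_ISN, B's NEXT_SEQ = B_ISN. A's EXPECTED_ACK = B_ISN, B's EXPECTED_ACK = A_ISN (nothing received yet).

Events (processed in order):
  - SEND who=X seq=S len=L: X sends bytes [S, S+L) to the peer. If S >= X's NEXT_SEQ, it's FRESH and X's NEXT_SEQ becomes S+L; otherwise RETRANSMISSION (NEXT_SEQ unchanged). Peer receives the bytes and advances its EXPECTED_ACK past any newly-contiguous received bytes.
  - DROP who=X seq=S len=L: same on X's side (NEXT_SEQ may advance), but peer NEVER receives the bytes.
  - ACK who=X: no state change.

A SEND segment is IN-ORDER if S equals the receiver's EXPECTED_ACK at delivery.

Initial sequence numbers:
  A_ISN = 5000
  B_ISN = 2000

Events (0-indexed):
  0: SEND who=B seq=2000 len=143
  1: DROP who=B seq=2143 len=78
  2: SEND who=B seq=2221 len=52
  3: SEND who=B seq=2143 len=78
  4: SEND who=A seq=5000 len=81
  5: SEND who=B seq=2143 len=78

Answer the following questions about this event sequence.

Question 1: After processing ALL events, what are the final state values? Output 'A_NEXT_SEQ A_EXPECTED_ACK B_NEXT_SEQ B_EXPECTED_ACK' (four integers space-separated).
Answer: 5081 2273 2273 5081

Derivation:
After event 0: A_seq=5000 A_ack=2143 B_seq=2143 B_ack=5000
After event 1: A_seq=5000 A_ack=2143 B_seq=2221 B_ack=5000
After event 2: A_seq=5000 A_ack=2143 B_seq=2273 B_ack=5000
After event 3: A_seq=5000 A_ack=2273 B_seq=2273 B_ack=5000
After event 4: A_seq=5081 A_ack=2273 B_seq=2273 B_ack=5081
After event 5: A_seq=5081 A_ack=2273 B_seq=2273 B_ack=5081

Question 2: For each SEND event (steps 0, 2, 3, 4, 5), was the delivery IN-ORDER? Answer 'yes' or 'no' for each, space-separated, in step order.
Step 0: SEND seq=2000 -> in-order
Step 2: SEND seq=2221 -> out-of-order
Step 3: SEND seq=2143 -> in-order
Step 4: SEND seq=5000 -> in-order
Step 5: SEND seq=2143 -> out-of-order

Answer: yes no yes yes no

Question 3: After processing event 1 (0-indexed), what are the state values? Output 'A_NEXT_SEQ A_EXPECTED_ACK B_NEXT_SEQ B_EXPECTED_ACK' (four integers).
After event 0: A_seq=5000 A_ack=2143 B_seq=2143 B_ack=5000
After event 1: A_seq=5000 A_ack=2143 B_seq=2221 B_ack=5000

5000 2143 2221 5000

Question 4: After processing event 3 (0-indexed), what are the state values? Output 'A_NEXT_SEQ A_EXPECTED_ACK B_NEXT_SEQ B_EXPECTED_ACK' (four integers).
After event 0: A_seq=5000 A_ack=2143 B_seq=2143 B_ack=5000
After event 1: A_seq=5000 A_ack=2143 B_seq=2221 B_ack=5000
After event 2: A_seq=5000 A_ack=2143 B_seq=2273 B_ack=5000
After event 3: A_seq=5000 A_ack=2273 B_seq=2273 B_ack=5000

5000 2273 2273 5000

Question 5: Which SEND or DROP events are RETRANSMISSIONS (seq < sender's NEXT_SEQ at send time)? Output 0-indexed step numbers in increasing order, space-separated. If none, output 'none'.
Answer: 3 5

Derivation:
Step 0: SEND seq=2000 -> fresh
Step 1: DROP seq=2143 -> fresh
Step 2: SEND seq=2221 -> fresh
Step 3: SEND seq=2143 -> retransmit
Step 4: SEND seq=5000 -> fresh
Step 5: SEND seq=2143 -> retransmit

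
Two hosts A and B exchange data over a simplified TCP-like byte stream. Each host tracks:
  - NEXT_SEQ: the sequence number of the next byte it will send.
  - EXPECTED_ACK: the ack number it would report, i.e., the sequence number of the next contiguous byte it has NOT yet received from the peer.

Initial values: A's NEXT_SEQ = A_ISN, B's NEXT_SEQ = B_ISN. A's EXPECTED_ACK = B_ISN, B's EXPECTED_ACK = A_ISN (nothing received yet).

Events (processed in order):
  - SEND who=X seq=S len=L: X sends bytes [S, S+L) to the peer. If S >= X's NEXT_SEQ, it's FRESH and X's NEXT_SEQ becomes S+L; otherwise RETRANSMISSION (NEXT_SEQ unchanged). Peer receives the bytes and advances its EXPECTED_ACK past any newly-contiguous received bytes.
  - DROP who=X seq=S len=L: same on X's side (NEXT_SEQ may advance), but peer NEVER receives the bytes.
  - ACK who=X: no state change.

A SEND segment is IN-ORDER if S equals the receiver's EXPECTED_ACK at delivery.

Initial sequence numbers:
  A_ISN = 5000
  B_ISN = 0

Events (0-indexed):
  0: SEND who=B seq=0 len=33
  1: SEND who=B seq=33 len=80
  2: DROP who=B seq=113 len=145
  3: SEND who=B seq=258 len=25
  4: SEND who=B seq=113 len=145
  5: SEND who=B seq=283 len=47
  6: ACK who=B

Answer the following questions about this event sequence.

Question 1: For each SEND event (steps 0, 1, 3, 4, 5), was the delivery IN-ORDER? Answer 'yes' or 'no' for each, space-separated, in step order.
Step 0: SEND seq=0 -> in-order
Step 1: SEND seq=33 -> in-order
Step 3: SEND seq=258 -> out-of-order
Step 4: SEND seq=113 -> in-order
Step 5: SEND seq=283 -> in-order

Answer: yes yes no yes yes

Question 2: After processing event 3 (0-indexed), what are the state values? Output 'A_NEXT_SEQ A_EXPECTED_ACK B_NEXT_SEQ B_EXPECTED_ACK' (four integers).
After event 0: A_seq=5000 A_ack=33 B_seq=33 B_ack=5000
After event 1: A_seq=5000 A_ack=113 B_seq=113 B_ack=5000
After event 2: A_seq=5000 A_ack=113 B_seq=258 B_ack=5000
After event 3: A_seq=5000 A_ack=113 B_seq=283 B_ack=5000

5000 113 283 5000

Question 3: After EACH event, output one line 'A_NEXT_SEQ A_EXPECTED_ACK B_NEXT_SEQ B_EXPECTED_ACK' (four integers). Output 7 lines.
5000 33 33 5000
5000 113 113 5000
5000 113 258 5000
5000 113 283 5000
5000 283 283 5000
5000 330 330 5000
5000 330 330 5000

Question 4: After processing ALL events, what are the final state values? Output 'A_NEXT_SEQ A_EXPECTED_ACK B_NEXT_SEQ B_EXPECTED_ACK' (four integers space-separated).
Answer: 5000 330 330 5000

Derivation:
After event 0: A_seq=5000 A_ack=33 B_seq=33 B_ack=5000
After event 1: A_seq=5000 A_ack=113 B_seq=113 B_ack=5000
After event 2: A_seq=5000 A_ack=113 B_seq=258 B_ack=5000
After event 3: A_seq=5000 A_ack=113 B_seq=283 B_ack=5000
After event 4: A_seq=5000 A_ack=283 B_seq=283 B_ack=5000
After event 5: A_seq=5000 A_ack=330 B_seq=330 B_ack=5000
After event 6: A_seq=5000 A_ack=330 B_seq=330 B_ack=5000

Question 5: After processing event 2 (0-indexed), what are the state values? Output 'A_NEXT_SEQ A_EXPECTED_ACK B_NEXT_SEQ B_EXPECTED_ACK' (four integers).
After event 0: A_seq=5000 A_ack=33 B_seq=33 B_ack=5000
After event 1: A_seq=5000 A_ack=113 B_seq=113 B_ack=5000
After event 2: A_seq=5000 A_ack=113 B_seq=258 B_ack=5000

5000 113 258 5000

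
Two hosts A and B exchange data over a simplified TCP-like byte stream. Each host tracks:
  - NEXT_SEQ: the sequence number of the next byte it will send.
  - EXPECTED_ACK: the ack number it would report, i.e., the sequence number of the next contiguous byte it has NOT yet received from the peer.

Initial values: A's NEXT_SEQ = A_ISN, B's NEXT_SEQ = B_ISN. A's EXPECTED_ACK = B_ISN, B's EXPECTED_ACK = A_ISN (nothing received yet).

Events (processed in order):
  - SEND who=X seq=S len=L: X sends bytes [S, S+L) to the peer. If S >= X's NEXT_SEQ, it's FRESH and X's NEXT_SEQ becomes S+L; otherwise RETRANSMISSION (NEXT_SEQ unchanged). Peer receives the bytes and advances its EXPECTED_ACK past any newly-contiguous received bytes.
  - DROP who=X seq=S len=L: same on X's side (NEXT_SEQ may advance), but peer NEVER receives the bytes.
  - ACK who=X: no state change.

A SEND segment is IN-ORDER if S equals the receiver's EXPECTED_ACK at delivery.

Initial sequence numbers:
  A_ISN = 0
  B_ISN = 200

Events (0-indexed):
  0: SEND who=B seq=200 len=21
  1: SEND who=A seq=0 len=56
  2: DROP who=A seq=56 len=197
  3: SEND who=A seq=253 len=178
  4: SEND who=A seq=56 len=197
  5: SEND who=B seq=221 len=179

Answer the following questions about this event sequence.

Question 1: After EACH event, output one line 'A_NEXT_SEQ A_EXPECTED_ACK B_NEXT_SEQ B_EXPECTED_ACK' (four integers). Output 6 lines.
0 221 221 0
56 221 221 56
253 221 221 56
431 221 221 56
431 221 221 431
431 400 400 431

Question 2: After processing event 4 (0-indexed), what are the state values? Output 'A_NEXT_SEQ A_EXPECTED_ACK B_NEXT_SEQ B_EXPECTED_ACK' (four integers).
After event 0: A_seq=0 A_ack=221 B_seq=221 B_ack=0
After event 1: A_seq=56 A_ack=221 B_seq=221 B_ack=56
After event 2: A_seq=253 A_ack=221 B_seq=221 B_ack=56
After event 3: A_seq=431 A_ack=221 B_seq=221 B_ack=56
After event 4: A_seq=431 A_ack=221 B_seq=221 B_ack=431

431 221 221 431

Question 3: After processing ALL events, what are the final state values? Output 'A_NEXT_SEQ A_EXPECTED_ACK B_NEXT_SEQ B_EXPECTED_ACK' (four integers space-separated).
After event 0: A_seq=0 A_ack=221 B_seq=221 B_ack=0
After event 1: A_seq=56 A_ack=221 B_seq=221 B_ack=56
After event 2: A_seq=253 A_ack=221 B_seq=221 B_ack=56
After event 3: A_seq=431 A_ack=221 B_seq=221 B_ack=56
After event 4: A_seq=431 A_ack=221 B_seq=221 B_ack=431
After event 5: A_seq=431 A_ack=400 B_seq=400 B_ack=431

Answer: 431 400 400 431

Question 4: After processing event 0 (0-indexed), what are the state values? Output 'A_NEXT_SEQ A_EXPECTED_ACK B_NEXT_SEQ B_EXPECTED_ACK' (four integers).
After event 0: A_seq=0 A_ack=221 B_seq=221 B_ack=0

0 221 221 0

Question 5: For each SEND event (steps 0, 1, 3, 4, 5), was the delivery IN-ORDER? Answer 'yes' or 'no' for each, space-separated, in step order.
Step 0: SEND seq=200 -> in-order
Step 1: SEND seq=0 -> in-order
Step 3: SEND seq=253 -> out-of-order
Step 4: SEND seq=56 -> in-order
Step 5: SEND seq=221 -> in-order

Answer: yes yes no yes yes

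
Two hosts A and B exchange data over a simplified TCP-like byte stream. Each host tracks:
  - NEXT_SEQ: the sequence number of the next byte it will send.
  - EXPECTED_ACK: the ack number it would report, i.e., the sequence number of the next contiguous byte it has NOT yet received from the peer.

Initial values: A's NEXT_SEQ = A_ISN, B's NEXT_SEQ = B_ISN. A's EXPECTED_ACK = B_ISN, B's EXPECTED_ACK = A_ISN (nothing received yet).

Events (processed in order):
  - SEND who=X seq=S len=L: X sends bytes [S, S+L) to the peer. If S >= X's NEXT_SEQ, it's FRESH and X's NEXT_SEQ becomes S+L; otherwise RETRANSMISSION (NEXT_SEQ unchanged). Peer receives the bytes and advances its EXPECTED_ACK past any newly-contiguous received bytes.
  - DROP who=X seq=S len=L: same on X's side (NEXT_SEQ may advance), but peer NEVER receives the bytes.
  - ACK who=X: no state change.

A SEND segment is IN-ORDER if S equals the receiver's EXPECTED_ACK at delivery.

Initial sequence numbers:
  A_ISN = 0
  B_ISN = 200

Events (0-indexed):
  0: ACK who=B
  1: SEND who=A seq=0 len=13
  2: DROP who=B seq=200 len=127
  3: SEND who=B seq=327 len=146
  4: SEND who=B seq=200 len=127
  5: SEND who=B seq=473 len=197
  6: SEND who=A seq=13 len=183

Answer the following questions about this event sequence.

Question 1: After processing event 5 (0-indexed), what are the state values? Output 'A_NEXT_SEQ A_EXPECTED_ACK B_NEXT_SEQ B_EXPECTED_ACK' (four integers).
After event 0: A_seq=0 A_ack=200 B_seq=200 B_ack=0
After event 1: A_seq=13 A_ack=200 B_seq=200 B_ack=13
After event 2: A_seq=13 A_ack=200 B_seq=327 B_ack=13
After event 3: A_seq=13 A_ack=200 B_seq=473 B_ack=13
After event 4: A_seq=13 A_ack=473 B_seq=473 B_ack=13
After event 5: A_seq=13 A_ack=670 B_seq=670 B_ack=13

13 670 670 13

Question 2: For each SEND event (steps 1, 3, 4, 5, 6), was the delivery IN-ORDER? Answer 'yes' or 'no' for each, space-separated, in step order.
Answer: yes no yes yes yes

Derivation:
Step 1: SEND seq=0 -> in-order
Step 3: SEND seq=327 -> out-of-order
Step 4: SEND seq=200 -> in-order
Step 5: SEND seq=473 -> in-order
Step 6: SEND seq=13 -> in-order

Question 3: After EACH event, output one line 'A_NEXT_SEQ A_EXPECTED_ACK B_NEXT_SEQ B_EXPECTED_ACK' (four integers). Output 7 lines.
0 200 200 0
13 200 200 13
13 200 327 13
13 200 473 13
13 473 473 13
13 670 670 13
196 670 670 196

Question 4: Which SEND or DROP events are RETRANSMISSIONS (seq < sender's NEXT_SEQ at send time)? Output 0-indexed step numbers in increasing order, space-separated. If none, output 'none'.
Step 1: SEND seq=0 -> fresh
Step 2: DROP seq=200 -> fresh
Step 3: SEND seq=327 -> fresh
Step 4: SEND seq=200 -> retransmit
Step 5: SEND seq=473 -> fresh
Step 6: SEND seq=13 -> fresh

Answer: 4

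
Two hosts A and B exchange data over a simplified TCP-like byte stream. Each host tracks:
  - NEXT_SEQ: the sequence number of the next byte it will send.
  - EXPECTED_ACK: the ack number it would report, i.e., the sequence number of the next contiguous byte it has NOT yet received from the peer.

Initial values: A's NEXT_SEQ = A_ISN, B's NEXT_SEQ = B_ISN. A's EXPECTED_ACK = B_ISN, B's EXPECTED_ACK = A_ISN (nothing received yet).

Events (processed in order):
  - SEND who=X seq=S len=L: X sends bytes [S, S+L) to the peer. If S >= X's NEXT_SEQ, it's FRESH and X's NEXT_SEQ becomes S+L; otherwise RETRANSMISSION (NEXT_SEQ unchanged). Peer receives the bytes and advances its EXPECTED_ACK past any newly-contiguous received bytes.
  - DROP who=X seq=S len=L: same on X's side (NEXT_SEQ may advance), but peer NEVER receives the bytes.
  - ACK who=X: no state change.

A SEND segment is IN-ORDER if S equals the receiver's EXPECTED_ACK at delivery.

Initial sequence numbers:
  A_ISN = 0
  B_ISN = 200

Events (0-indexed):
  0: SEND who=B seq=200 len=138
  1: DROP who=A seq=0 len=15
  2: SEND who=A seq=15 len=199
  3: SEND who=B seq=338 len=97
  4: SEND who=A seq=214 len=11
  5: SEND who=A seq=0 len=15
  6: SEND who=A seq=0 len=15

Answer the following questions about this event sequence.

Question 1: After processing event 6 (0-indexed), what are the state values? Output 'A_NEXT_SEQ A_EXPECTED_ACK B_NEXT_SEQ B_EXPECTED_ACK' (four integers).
After event 0: A_seq=0 A_ack=338 B_seq=338 B_ack=0
After event 1: A_seq=15 A_ack=338 B_seq=338 B_ack=0
After event 2: A_seq=214 A_ack=338 B_seq=338 B_ack=0
After event 3: A_seq=214 A_ack=435 B_seq=435 B_ack=0
After event 4: A_seq=225 A_ack=435 B_seq=435 B_ack=0
After event 5: A_seq=225 A_ack=435 B_seq=435 B_ack=225
After event 6: A_seq=225 A_ack=435 B_seq=435 B_ack=225

225 435 435 225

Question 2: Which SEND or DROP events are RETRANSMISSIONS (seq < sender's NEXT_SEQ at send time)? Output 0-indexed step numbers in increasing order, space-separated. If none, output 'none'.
Answer: 5 6

Derivation:
Step 0: SEND seq=200 -> fresh
Step 1: DROP seq=0 -> fresh
Step 2: SEND seq=15 -> fresh
Step 3: SEND seq=338 -> fresh
Step 4: SEND seq=214 -> fresh
Step 5: SEND seq=0 -> retransmit
Step 6: SEND seq=0 -> retransmit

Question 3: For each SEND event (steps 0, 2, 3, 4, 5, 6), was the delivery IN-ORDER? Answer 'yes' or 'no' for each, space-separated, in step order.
Step 0: SEND seq=200 -> in-order
Step 2: SEND seq=15 -> out-of-order
Step 3: SEND seq=338 -> in-order
Step 4: SEND seq=214 -> out-of-order
Step 5: SEND seq=0 -> in-order
Step 6: SEND seq=0 -> out-of-order

Answer: yes no yes no yes no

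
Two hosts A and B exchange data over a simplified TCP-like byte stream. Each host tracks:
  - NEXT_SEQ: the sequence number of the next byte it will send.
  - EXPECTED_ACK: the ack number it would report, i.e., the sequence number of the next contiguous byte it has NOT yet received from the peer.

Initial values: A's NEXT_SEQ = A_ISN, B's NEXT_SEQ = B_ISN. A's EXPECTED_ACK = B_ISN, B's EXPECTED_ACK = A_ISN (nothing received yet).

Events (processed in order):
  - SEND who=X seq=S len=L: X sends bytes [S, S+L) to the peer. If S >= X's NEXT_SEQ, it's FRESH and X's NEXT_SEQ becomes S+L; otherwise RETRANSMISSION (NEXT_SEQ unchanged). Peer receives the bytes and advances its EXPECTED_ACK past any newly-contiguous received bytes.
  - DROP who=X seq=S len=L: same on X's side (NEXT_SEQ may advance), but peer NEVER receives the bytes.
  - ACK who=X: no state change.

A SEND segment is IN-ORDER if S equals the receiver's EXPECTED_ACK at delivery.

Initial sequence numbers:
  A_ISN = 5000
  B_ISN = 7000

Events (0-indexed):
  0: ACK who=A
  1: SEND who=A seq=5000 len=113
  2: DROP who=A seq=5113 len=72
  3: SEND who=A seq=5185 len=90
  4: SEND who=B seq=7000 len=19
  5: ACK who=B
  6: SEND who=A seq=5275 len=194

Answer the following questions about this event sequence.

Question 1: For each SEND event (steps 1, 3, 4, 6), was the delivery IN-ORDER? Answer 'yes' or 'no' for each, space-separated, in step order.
Answer: yes no yes no

Derivation:
Step 1: SEND seq=5000 -> in-order
Step 3: SEND seq=5185 -> out-of-order
Step 4: SEND seq=7000 -> in-order
Step 6: SEND seq=5275 -> out-of-order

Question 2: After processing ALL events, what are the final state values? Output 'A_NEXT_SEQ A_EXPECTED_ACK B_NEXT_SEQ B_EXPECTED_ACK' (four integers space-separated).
After event 0: A_seq=5000 A_ack=7000 B_seq=7000 B_ack=5000
After event 1: A_seq=5113 A_ack=7000 B_seq=7000 B_ack=5113
After event 2: A_seq=5185 A_ack=7000 B_seq=7000 B_ack=5113
After event 3: A_seq=5275 A_ack=7000 B_seq=7000 B_ack=5113
After event 4: A_seq=5275 A_ack=7019 B_seq=7019 B_ack=5113
After event 5: A_seq=5275 A_ack=7019 B_seq=7019 B_ack=5113
After event 6: A_seq=5469 A_ack=7019 B_seq=7019 B_ack=5113

Answer: 5469 7019 7019 5113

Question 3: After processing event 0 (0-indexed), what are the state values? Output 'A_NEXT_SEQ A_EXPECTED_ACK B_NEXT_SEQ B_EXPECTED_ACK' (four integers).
After event 0: A_seq=5000 A_ack=7000 B_seq=7000 B_ack=5000

5000 7000 7000 5000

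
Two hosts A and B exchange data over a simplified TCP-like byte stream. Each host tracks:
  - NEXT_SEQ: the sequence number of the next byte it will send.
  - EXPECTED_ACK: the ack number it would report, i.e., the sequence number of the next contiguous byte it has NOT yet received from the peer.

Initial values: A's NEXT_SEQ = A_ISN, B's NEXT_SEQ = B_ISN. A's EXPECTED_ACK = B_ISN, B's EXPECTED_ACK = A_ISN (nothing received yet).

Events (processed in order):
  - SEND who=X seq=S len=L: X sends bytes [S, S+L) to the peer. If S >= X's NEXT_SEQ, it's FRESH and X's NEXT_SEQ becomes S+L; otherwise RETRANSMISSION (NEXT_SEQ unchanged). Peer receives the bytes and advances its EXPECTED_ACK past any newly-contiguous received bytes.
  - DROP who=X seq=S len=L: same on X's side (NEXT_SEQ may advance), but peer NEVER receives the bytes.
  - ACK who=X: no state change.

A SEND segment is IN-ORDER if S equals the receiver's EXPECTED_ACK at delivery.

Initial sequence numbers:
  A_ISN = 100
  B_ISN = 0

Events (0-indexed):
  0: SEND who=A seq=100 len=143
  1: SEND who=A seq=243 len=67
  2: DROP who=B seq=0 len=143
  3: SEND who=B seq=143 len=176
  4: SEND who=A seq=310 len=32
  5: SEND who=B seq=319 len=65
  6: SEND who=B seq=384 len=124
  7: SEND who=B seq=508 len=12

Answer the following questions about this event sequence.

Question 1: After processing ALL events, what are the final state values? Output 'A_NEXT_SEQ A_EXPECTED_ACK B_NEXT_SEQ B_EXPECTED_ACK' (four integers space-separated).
Answer: 342 0 520 342

Derivation:
After event 0: A_seq=243 A_ack=0 B_seq=0 B_ack=243
After event 1: A_seq=310 A_ack=0 B_seq=0 B_ack=310
After event 2: A_seq=310 A_ack=0 B_seq=143 B_ack=310
After event 3: A_seq=310 A_ack=0 B_seq=319 B_ack=310
After event 4: A_seq=342 A_ack=0 B_seq=319 B_ack=342
After event 5: A_seq=342 A_ack=0 B_seq=384 B_ack=342
After event 6: A_seq=342 A_ack=0 B_seq=508 B_ack=342
After event 7: A_seq=342 A_ack=0 B_seq=520 B_ack=342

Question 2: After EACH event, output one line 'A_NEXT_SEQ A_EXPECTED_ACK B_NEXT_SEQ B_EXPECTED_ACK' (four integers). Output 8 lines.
243 0 0 243
310 0 0 310
310 0 143 310
310 0 319 310
342 0 319 342
342 0 384 342
342 0 508 342
342 0 520 342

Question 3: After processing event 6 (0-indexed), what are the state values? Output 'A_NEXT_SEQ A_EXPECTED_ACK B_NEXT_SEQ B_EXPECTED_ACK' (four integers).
After event 0: A_seq=243 A_ack=0 B_seq=0 B_ack=243
After event 1: A_seq=310 A_ack=0 B_seq=0 B_ack=310
After event 2: A_seq=310 A_ack=0 B_seq=143 B_ack=310
After event 3: A_seq=310 A_ack=0 B_seq=319 B_ack=310
After event 4: A_seq=342 A_ack=0 B_seq=319 B_ack=342
After event 5: A_seq=342 A_ack=0 B_seq=384 B_ack=342
After event 6: A_seq=342 A_ack=0 B_seq=508 B_ack=342

342 0 508 342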